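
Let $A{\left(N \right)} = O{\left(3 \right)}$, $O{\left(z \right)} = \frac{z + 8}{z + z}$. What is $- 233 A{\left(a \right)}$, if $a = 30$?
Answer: $- \frac{2563}{6} \approx -427.17$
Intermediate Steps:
$O{\left(z \right)} = \frac{8 + z}{2 z}$
$A{\left(N \right)} = \frac{11}{6}$ ($A{\left(N \right)} = \frac{8 + 3}{2 \cdot 3} = \frac{1}{2} \cdot \frac{1}{3} \cdot 11 = \frac{11}{6}$)
$- 233 A{\left(a \right)} = \left(-233\right) \frac{11}{6} = - \frac{2563}{6}$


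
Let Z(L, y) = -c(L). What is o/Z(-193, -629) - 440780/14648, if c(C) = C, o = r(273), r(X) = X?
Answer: -20267909/706766 ≈ -28.677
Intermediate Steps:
o = 273
Z(L, y) = -L
o/Z(-193, -629) - 440780/14648 = 273/((-1*(-193))) - 440780/14648 = 273/193 - 440780*1/14648 = 273*(1/193) - 110195/3662 = 273/193 - 110195/3662 = -20267909/706766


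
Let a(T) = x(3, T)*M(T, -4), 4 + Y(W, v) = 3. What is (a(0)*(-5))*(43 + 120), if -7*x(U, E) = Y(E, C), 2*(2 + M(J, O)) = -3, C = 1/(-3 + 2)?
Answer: 815/2 ≈ 407.50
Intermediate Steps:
C = -1 (C = 1/(-1) = -1)
Y(W, v) = -1 (Y(W, v) = -4 + 3 = -1)
M(J, O) = -7/2 (M(J, O) = -2 + (1/2)*(-3) = -2 - 3/2 = -7/2)
x(U, E) = 1/7 (x(U, E) = -1/7*(-1) = 1/7)
a(T) = -1/2 (a(T) = (1/7)*(-7/2) = -1/2)
(a(0)*(-5))*(43 + 120) = (-1/2*(-5))*(43 + 120) = (5/2)*163 = 815/2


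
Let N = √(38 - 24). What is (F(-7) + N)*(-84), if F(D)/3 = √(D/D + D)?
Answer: -84*√14 - 252*I*√6 ≈ -314.3 - 617.27*I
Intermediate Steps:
F(D) = 3*√(1 + D) (F(D) = 3*√(D/D + D) = 3*√(1 + D))
N = √14 ≈ 3.7417
(F(-7) + N)*(-84) = (3*√(1 - 7) + √14)*(-84) = (3*√(-6) + √14)*(-84) = (3*(I*√6) + √14)*(-84) = (3*I*√6 + √14)*(-84) = (√14 + 3*I*√6)*(-84) = -84*√14 - 252*I*√6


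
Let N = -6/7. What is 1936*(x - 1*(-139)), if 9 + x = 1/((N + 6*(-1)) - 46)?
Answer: 46554024/185 ≈ 2.5164e+5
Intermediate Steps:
N = -6/7 (N = -6*1/7 = -6/7 ≈ -0.85714)
x = -3337/370 (x = -9 + 1/((-6/7 + 6*(-1)) - 46) = -9 + 1/((-6/7 - 6) - 46) = -9 + 1/(-48/7 - 46) = -9 + 1/(-370/7) = -9 - 7/370 = -3337/370 ≈ -9.0189)
1936*(x - 1*(-139)) = 1936*(-3337/370 - 1*(-139)) = 1936*(-3337/370 + 139) = 1936*(48093/370) = 46554024/185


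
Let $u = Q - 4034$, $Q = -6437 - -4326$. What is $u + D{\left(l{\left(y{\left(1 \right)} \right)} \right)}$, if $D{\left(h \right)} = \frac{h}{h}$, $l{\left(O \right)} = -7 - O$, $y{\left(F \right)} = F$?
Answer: $-6144$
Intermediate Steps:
$Q = -2111$ ($Q = -6437 + 4326 = -2111$)
$D{\left(h \right)} = 1$
$u = -6145$ ($u = -2111 - 4034 = -6145$)
$u + D{\left(l{\left(y{\left(1 \right)} \right)} \right)} = -6145 + 1 = -6144$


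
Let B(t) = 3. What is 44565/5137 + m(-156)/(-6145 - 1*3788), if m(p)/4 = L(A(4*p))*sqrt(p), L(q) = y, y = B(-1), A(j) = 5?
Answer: 44565/5137 - 8*I*sqrt(39)/3311 ≈ 8.6753 - 0.015089*I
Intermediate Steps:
y = 3
L(q) = 3
m(p) = 12*sqrt(p) (m(p) = 4*(3*sqrt(p)) = 12*sqrt(p))
44565/5137 + m(-156)/(-6145 - 1*3788) = 44565/5137 + (12*sqrt(-156))/(-6145 - 1*3788) = 44565*(1/5137) + (12*(2*I*sqrt(39)))/(-6145 - 3788) = 44565/5137 + (24*I*sqrt(39))/(-9933) = 44565/5137 + (24*I*sqrt(39))*(-1/9933) = 44565/5137 - 8*I*sqrt(39)/3311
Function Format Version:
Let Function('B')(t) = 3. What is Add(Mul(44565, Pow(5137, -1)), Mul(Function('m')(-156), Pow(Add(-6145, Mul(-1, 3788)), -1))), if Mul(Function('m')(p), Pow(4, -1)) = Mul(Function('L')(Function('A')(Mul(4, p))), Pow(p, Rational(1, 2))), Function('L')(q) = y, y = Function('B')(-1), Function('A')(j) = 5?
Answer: Add(Rational(44565, 5137), Mul(Rational(-8, 3311), I, Pow(39, Rational(1, 2)))) ≈ Add(8.6753, Mul(-0.015089, I))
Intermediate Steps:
y = 3
Function('L')(q) = 3
Function('m')(p) = Mul(12, Pow(p, Rational(1, 2))) (Function('m')(p) = Mul(4, Mul(3, Pow(p, Rational(1, 2)))) = Mul(12, Pow(p, Rational(1, 2))))
Add(Mul(44565, Pow(5137, -1)), Mul(Function('m')(-156), Pow(Add(-6145, Mul(-1, 3788)), -1))) = Add(Mul(44565, Pow(5137, -1)), Mul(Mul(12, Pow(-156, Rational(1, 2))), Pow(Add(-6145, Mul(-1, 3788)), -1))) = Add(Mul(44565, Rational(1, 5137)), Mul(Mul(12, Mul(2, I, Pow(39, Rational(1, 2)))), Pow(Add(-6145, -3788), -1))) = Add(Rational(44565, 5137), Mul(Mul(24, I, Pow(39, Rational(1, 2))), Pow(-9933, -1))) = Add(Rational(44565, 5137), Mul(Mul(24, I, Pow(39, Rational(1, 2))), Rational(-1, 9933))) = Add(Rational(44565, 5137), Mul(Rational(-8, 3311), I, Pow(39, Rational(1, 2))))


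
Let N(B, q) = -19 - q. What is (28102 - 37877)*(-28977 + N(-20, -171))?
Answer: 281764375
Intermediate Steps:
(28102 - 37877)*(-28977 + N(-20, -171)) = (28102 - 37877)*(-28977 + (-19 - 1*(-171))) = -9775*(-28977 + (-19 + 171)) = -9775*(-28977 + 152) = -9775*(-28825) = 281764375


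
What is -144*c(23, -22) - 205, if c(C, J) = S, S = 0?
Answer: -205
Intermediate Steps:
c(C, J) = 0
-144*c(23, -22) - 205 = -144*0 - 205 = 0 - 205 = -205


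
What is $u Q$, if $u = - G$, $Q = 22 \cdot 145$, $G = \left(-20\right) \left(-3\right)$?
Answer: $-191400$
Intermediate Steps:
$G = 60$
$Q = 3190$
$u = -60$ ($u = \left(-1\right) 60 = -60$)
$u Q = \left(-60\right) 3190 = -191400$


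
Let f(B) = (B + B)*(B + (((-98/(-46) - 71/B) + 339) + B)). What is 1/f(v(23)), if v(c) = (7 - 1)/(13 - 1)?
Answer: 23/4603 ≈ 0.0049967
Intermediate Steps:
v(c) = 1/2 (v(c) = 6/12 = 6*(1/12) = 1/2)
f(B) = 2*B*(7846/23 - 71/B + 2*B) (f(B) = (2*B)*(B + (((-98*(-1/46) - 71/B) + 339) + B)) = (2*B)*(B + (((49/23 - 71/B) + 339) + B)) = (2*B)*(B + ((7846/23 - 71/B) + B)) = (2*B)*(B + (7846/23 + B - 71/B)) = (2*B)*(7846/23 - 71/B + 2*B) = 2*B*(7846/23 - 71/B + 2*B))
1/f(v(23)) = 1/(-142 + 4*(1/2)**2 + (15692/23)*(1/2)) = 1/(-142 + 4*(1/4) + 7846/23) = 1/(-142 + 1 + 7846/23) = 1/(4603/23) = 23/4603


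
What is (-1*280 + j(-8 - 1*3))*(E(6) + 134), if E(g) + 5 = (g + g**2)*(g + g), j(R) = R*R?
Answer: -100647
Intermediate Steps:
j(R) = R**2
E(g) = -5 + 2*g*(g + g**2) (E(g) = -5 + (g + g**2)*(g + g) = -5 + (g + g**2)*(2*g) = -5 + 2*g*(g + g**2))
(-1*280 + j(-8 - 1*3))*(E(6) + 134) = (-1*280 + (-8 - 1*3)**2)*((-5 + 2*6**2 + 2*6**3) + 134) = (-280 + (-8 - 3)**2)*((-5 + 2*36 + 2*216) + 134) = (-280 + (-11)**2)*((-5 + 72 + 432) + 134) = (-280 + 121)*(499 + 134) = -159*633 = -100647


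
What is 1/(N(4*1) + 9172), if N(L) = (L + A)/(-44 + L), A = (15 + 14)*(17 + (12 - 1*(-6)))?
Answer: 40/365861 ≈ 0.00010933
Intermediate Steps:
A = 1015 (A = 29*(17 + (12 + 6)) = 29*(17 + 18) = 29*35 = 1015)
N(L) = (1015 + L)/(-44 + L) (N(L) = (L + 1015)/(-44 + L) = (1015 + L)/(-44 + L))
1/(N(4*1) + 9172) = 1/((1015 + 4*1)/(-44 + 4*1) + 9172) = 1/((1015 + 4)/(-44 + 4) + 9172) = 1/(1019/(-40) + 9172) = 1/(-1/40*1019 + 9172) = 1/(-1019/40 + 9172) = 1/(365861/40) = 40/365861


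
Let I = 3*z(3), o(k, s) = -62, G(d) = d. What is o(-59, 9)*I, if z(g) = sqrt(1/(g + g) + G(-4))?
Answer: -31*I*sqrt(138) ≈ -364.17*I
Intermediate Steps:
z(g) = sqrt(-4 + 1/(2*g)) (z(g) = sqrt(1/(g + g) - 4) = sqrt(1/(2*g) - 4) = sqrt(-4 + 1/(2*g)))
I = I*sqrt(138)/2 (I = 3*(sqrt(-16 + 2/3)/2) = 3*(sqrt(-46/3)/2) = 3*((I*sqrt(138)/3)/2) = 3*(I*sqrt(138)/6) = I*sqrt(138)/2 ≈ 5.8737*I)
o(-59, 9)*I = -31*I*sqrt(138)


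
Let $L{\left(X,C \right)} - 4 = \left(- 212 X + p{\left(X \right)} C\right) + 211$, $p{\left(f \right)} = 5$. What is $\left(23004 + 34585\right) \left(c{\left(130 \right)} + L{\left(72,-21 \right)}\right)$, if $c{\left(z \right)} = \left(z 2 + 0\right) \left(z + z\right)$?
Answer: $3020312694$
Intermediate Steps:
$c{\left(z \right)} = 4 z^{2}$ ($c{\left(z \right)} = \left(2 z + 0\right) 2 z = 2 z 2 z = 4 z^{2}$)
$L{\left(X,C \right)} = 215 - 212 X + 5 C$ ($L{\left(X,C \right)} = 4 + \left(\left(- 212 X + 5 C\right) + 211\right) = 4 + \left(211 - 212 X + 5 C\right) = 215 - 212 X + 5 C$)
$\left(23004 + 34585\right) \left(c{\left(130 \right)} + L{\left(72,-21 \right)}\right) = \left(23004 + 34585\right) \left(4 \cdot 130^{2} + \left(215 - 15264 + 5 \left(-21\right)\right)\right) = 57589 \left(4 \cdot 16900 - 15154\right) = 57589 \left(67600 - 15154\right) = 57589 \cdot 52446 = 3020312694$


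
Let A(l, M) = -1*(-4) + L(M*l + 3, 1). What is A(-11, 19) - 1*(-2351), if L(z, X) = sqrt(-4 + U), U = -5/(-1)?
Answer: 2356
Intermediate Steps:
U = 5 (U = -5*(-1) = 5)
L(z, X) = 1 (L(z, X) = sqrt(-4 + 5) = sqrt(1) = 1)
A(l, M) = 5 (A(l, M) = -1*(-4) + 1 = 4 + 1 = 5)
A(-11, 19) - 1*(-2351) = 5 - 1*(-2351) = 5 + 2351 = 2356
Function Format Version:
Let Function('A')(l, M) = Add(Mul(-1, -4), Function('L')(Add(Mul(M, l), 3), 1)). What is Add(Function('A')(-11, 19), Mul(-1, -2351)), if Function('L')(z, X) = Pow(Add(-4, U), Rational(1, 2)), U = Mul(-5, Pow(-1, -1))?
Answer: 2356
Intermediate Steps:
U = 5 (U = Mul(-5, -1) = 5)
Function('L')(z, X) = 1 (Function('L')(z, X) = Pow(Add(-4, 5), Rational(1, 2)) = Pow(1, Rational(1, 2)) = 1)
Function('A')(l, M) = 5 (Function('A')(l, M) = Add(Mul(-1, -4), 1) = Add(4, 1) = 5)
Add(Function('A')(-11, 19), Mul(-1, -2351)) = Add(5, Mul(-1, -2351)) = Add(5, 2351) = 2356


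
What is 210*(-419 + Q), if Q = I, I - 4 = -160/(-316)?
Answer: -6876450/79 ≈ -87044.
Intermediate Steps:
I = 356/79 (I = 4 - 160/(-316) = 4 - 160*(-1/316) = 4 + 40/79 = 356/79 ≈ 4.5063)
Q = 356/79 ≈ 4.5063
210*(-419 + Q) = 210*(-419 + 356/79) = 210*(-32745/79) = -6876450/79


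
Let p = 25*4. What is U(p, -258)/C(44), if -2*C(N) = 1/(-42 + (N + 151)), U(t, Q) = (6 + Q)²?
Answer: -19432224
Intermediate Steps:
p = 100
C(N) = -1/(2*(109 + N)) (C(N) = -1/(2*(-42 + (N + 151))) = -1/(2*(-42 + (151 + N))) = -1/(2*(109 + N)))
U(p, -258)/C(44) = (6 - 258)²/((-1/(218 + 2*44))) = (-252)²/((-1/(218 + 88))) = 63504/((-1/306)) = 63504/((-1*1/306)) = 63504/(-1/306) = 63504*(-306) = -19432224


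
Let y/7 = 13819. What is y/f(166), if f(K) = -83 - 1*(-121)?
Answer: 96733/38 ≈ 2545.6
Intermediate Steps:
f(K) = 38 (f(K) = -83 + 121 = 38)
y = 96733 (y = 7*13819 = 96733)
y/f(166) = 96733/38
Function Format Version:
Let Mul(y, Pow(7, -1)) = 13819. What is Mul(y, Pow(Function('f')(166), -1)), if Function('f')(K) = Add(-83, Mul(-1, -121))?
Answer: Rational(96733, 38) ≈ 2545.6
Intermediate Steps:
Function('f')(K) = 38 (Function('f')(K) = Add(-83, 121) = 38)
y = 96733 (y = Mul(7, 13819) = 96733)
Mul(y, Pow(Function('f')(166), -1)) = Mul(96733, Pow(38, -1)) = Mul(96733, Rational(1, 38)) = Rational(96733, 38)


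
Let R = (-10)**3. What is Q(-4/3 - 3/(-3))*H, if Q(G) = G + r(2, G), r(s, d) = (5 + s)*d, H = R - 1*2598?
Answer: 28784/3 ≈ 9594.7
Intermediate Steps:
R = -1000
H = -3598 (H = -1000 - 1*2598 = -1000 - 2598 = -3598)
r(s, d) = d*(5 + s)
Q(G) = 8*G (Q(G) = G + G*(5 + 2) = G + G*7 = G + 7*G = 8*G)
Q(-4/3 - 3/(-3))*H = (8*(-4/3 - 3/(-3)))*(-3598) = (8*(-4*1/3 - 3*(-1/3)))*(-3598) = (8*(-4/3 + 1))*(-3598) = (8*(-1/3))*(-3598) = -8/3*(-3598) = 28784/3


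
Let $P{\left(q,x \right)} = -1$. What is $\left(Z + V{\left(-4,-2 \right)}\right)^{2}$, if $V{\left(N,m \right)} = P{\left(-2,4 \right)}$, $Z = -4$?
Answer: $25$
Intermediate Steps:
$V{\left(N,m \right)} = -1$
$\left(Z + V{\left(-4,-2 \right)}\right)^{2} = \left(-4 - 1\right)^{2} = \left(-5\right)^{2} = 25$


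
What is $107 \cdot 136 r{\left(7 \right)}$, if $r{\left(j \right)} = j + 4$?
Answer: $160072$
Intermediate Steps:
$r{\left(j \right)} = 4 + j$
$107 \cdot 136 r{\left(7 \right)} = 107 \cdot 136 \left(4 + 7\right) = 14552 \cdot 11 = 160072$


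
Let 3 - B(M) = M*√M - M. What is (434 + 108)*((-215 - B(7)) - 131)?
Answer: -192952 + 3794*√7 ≈ -1.8291e+5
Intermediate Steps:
B(M) = 3 + M - M^(3/2) (B(M) = 3 - (M*√M - M) = 3 - (M^(3/2) - M) = 3 + (M - M^(3/2)) = 3 + M - M^(3/2))
(434 + 108)*((-215 - B(7)) - 131) = (434 + 108)*((-215 - (3 + 7 - 7^(3/2))) - 131) = 542*((-215 - (3 + 7 - 7*√7)) - 131) = 542*((-215 - (10 - 7*√7)) - 131) = 542*((-215 + (-10 + 7*√7)) - 131) = 542*((-225 + 7*√7) - 131) = 542*(-356 + 7*√7) = -192952 + 3794*√7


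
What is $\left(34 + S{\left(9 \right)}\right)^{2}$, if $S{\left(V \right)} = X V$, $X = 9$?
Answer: $13225$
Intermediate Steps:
$S{\left(V \right)} = 9 V$
$\left(34 + S{\left(9 \right)}\right)^{2} = \left(34 + 9 \cdot 9\right)^{2} = \left(34 + 81\right)^{2} = 115^{2} = 13225$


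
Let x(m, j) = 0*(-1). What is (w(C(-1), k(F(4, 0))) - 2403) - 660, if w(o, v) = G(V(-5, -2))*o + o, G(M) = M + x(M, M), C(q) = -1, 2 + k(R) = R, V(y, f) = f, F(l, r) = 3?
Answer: -3062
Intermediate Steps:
x(m, j) = 0
k(R) = -2 + R
G(M) = M (G(M) = M + 0 = M)
w(o, v) = -o (w(o, v) = -2*o + o = -o)
(w(C(-1), k(F(4, 0))) - 2403) - 660 = (-1*(-1) - 2403) - 660 = (1 - 2403) - 660 = -2402 - 660 = -3062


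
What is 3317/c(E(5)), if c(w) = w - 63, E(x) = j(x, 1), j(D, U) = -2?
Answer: -3317/65 ≈ -51.031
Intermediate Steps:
E(x) = -2
c(w) = -63 + w
3317/c(E(5)) = 3317/(-63 - 2) = 3317/(-65) = 3317*(-1/65) = -3317/65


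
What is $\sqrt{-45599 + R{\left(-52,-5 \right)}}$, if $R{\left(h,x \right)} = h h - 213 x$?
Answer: $i \sqrt{41830} \approx 204.52 i$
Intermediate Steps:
$R{\left(h,x \right)} = h^{2} - 213 x$
$\sqrt{-45599 + R{\left(-52,-5 \right)}} = \sqrt{-45599 - \left(-1065 - \left(-52\right)^{2}\right)} = \sqrt{-45599 + \left(2704 + 1065\right)} = \sqrt{-45599 + 3769} = \sqrt{-41830} = i \sqrt{41830}$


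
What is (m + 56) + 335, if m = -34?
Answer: 357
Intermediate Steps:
(m + 56) + 335 = (-34 + 56) + 335 = 22 + 335 = 357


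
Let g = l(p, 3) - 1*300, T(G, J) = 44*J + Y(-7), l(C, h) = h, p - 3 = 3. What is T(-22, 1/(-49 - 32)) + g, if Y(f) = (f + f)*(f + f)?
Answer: -8225/81 ≈ -101.54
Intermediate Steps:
p = 6 (p = 3 + 3 = 6)
Y(f) = 4*f**2 (Y(f) = (2*f)*(2*f) = 4*f**2)
T(G, J) = 196 + 44*J (T(G, J) = 44*J + 4*(-7)**2 = 44*J + 4*49 = 44*J + 196 = 196 + 44*J)
g = -297 (g = 3 - 1*300 = 3 - 300 = -297)
T(-22, 1/(-49 - 32)) + g = (196 + 44/(-49 - 32)) - 297 = (196 + 44/(-81)) - 297 = (196 + 44*(-1/81)) - 297 = (196 - 44/81) - 297 = 15832/81 - 297 = -8225/81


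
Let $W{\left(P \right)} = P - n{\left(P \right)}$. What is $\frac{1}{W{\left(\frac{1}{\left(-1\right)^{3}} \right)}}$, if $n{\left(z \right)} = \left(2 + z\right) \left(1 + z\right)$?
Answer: $-1$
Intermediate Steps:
$n{\left(z \right)} = \left(1 + z\right) \left(2 + z\right)$
$W{\left(P \right)} = -2 - P^{2} - 2 P$ ($W{\left(P \right)} = P - \left(2 + P^{2} + 3 P\right) = -2 - P^{2} - 2 P$)
$\frac{1}{W{\left(\frac{1}{\left(-1\right)^{3}} \right)}} = \frac{1}{-2 - \left(\frac{1}{\left(-1\right)^{3}}\right)^{2} - \frac{2}{\left(-1\right)^{3}}} = \frac{1}{-2 - \left(\frac{1}{-1}\right)^{2} - \frac{2}{-1}} = \frac{1}{-2 - \left(-1\right)^{2} - -2} = \frac{1}{-2 - 1 + 2} = \frac{1}{-1} = -1$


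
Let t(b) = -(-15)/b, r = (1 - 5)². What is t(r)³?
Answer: 3375/4096 ≈ 0.82397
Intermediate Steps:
r = 16 (r = (-4)² = 16)
t(b) = 15/b
t(r)³ = (15/16)³ = 3375/4096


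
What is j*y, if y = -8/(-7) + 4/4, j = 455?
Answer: 975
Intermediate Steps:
y = 15/7 (y = -8*(-⅐) + 4*(¼) = 8/7 + 1 = 15/7 ≈ 2.1429)
j*y = 455*(15/7) = 975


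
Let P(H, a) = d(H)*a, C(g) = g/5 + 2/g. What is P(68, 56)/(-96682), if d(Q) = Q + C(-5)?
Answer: -9324/241705 ≈ -0.038576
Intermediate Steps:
C(g) = 2/g + g/5 (C(g) = g*(1/5) + 2/g = g/5 + 2/g = 2/g + g/5)
d(Q) = -7/5 + Q (d(Q) = Q + (2/(-5) + (1/5)*(-5)) = Q + (2*(-1/5) - 1) = Q + (-2/5 - 1) = Q - 7/5 = -7/5 + Q)
P(H, a) = a*(-7/5 + H) (P(H, a) = (-7/5 + H)*a = a*(-7/5 + H))
P(68, 56)/(-96682) = ((1/5)*56*(-7 + 5*68))/(-96682) = ((1/5)*56*(-7 + 340))*(-1/96682) = ((1/5)*56*333)*(-1/96682) = (18648/5)*(-1/96682) = -9324/241705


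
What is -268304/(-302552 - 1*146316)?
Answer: 1636/2737 ≈ 0.59773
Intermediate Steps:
-268304/(-302552 - 1*146316) = -268304/(-302552 - 146316) = -268304/(-448868) = -268304*(-1/448868) = 1636/2737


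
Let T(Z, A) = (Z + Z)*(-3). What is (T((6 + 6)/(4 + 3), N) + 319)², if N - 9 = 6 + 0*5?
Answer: 4669921/49 ≈ 95305.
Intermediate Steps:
N = 15 (N = 9 + (6 + 0*5) = 9 + (6 + 0) = 9 + 6 = 15)
T(Z, A) = -6*Z (T(Z, A) = (2*Z)*(-3) = -6*Z)
(T((6 + 6)/(4 + 3), N) + 319)² = (-6*(6 + 6)/(4 + 3) + 319)² = (-72/7 + 319)² = (2161/7)² = 4669921/49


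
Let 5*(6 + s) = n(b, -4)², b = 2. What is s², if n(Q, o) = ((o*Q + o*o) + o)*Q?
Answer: 1156/25 ≈ 46.240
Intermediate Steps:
n(Q, o) = Q*(o + o² + Q*o) (n(Q, o) = ((Q*o + o²) + o)*Q = ((o² + Q*o) + o)*Q = (o + o² + Q*o)*Q = Q*(o + o² + Q*o))
s = 34/5 (s = -6 + (2*(-4)*(1 + 2 - 4))²/5 = -6 + (2*(-4)*(-1))²/5 = -6 + (⅕)*8² = -6 + (⅕)*64 = -6 + 64/5 = 34/5 ≈ 6.8000)
s² = (34/5)² = 1156/25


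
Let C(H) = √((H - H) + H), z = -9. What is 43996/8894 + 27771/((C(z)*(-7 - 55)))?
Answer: 21998/4447 + 9257*I/62 ≈ 4.9467 + 149.31*I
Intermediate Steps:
C(H) = √H (C(H) = √(0 + H) = √H)
43996/8894 + 27771/((C(z)*(-7 - 55))) = 43996/8894 + 27771/((√(-9)*(-7 - 55))) = 43996*(1/8894) + 27771/(((3*I)*(-62))) = 21998/4447 + 27771/((-186*I)) = 21998/4447 + 27771*(I/186) = 21998/4447 + 9257*I/62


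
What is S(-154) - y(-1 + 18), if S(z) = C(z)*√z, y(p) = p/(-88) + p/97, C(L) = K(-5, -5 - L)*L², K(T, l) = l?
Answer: 153/8536 + 3533684*I*√154 ≈ 0.017924 + 4.3852e+7*I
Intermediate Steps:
C(L) = L²*(-5 - L) (C(L) = (-5 - L)*L² = L²*(-5 - L))
y(p) = -9*p/8536 (y(p) = p*(-1/88) + p*(1/97) = -p/88 + p/97 = -9*p/8536)
S(z) = z^(5/2)*(-5 - z) (S(z) = (z²*(-5 - z))*√z = z^(5/2)*(-5 - z))
S(-154) - y(-1 + 18) = (-154)^(5/2)*(-5 - 1*(-154)) - (-9)*(-1 + 18)/8536 = (23716*I*√154)*(-5 + 154) - (-9)*17/8536 = (23716*I*√154)*149 - 1*(-153/8536) = 3533684*I*√154 + 153/8536 = 153/8536 + 3533684*I*√154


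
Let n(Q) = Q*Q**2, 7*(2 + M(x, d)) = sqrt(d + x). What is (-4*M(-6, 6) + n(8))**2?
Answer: 270400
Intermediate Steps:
M(x, d) = -2 + sqrt(d + x)/7
n(Q) = Q**3
(-4*M(-6, 6) + n(8))**2 = (-4*(-2 + sqrt(6 - 6)/7) + 8**3)**2 = (-4*(-2 + sqrt(0)/7) + 512)**2 = (-4*(-2 + (1/7)*0) + 512)**2 = (-4*(-2 + 0) + 512)**2 = (-4*(-2) + 512)**2 = (8 + 512)**2 = 520**2 = 270400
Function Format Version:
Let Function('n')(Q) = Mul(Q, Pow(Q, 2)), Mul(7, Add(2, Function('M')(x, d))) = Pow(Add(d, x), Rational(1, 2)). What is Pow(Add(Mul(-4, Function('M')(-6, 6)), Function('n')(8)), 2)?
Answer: 270400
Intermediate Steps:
Function('M')(x, d) = Add(-2, Mul(Rational(1, 7), Pow(Add(d, x), Rational(1, 2))))
Function('n')(Q) = Pow(Q, 3)
Pow(Add(Mul(-4, Function('M')(-6, 6)), Function('n')(8)), 2) = Pow(Add(Mul(-4, Add(-2, Mul(Rational(1, 7), Pow(Add(6, -6), Rational(1, 2))))), Pow(8, 3)), 2) = Pow(Add(Mul(-4, Add(-2, Mul(Rational(1, 7), Pow(0, Rational(1, 2))))), 512), 2) = Pow(Add(Mul(-4, Add(-2, Mul(Rational(1, 7), 0))), 512), 2) = Pow(Add(Mul(-4, Add(-2, 0)), 512), 2) = Pow(Add(Mul(-4, -2), 512), 2) = Pow(Add(8, 512), 2) = Pow(520, 2) = 270400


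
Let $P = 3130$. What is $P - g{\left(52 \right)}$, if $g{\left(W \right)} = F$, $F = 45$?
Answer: $3085$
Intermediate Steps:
$g{\left(W \right)} = 45$
$P - g{\left(52 \right)} = 3130 - 45 = 3085$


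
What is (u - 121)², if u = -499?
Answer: 384400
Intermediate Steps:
(u - 121)² = (-499 - 121)² = (-620)² = 384400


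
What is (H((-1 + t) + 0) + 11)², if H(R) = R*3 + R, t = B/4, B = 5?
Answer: 144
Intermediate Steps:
t = 5/4 ≈ 1.2500
H(R) = 4*R (H(R) = 3*R + R = 4*R)
(H((-1 + t) + 0) + 11)² = (4*((-1 + 5/4) + 0) + 11)² = (4*(¼ + 0) + 11)² = (4*(¼) + 11)² = (1 + 11)² = 12² = 144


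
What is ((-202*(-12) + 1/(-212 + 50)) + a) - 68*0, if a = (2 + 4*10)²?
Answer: 678455/162 ≈ 4188.0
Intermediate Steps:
a = 1764 (a = (2 + 40)² = 42² = 1764)
((-202*(-12) + 1/(-212 + 50)) + a) - 68*0 = ((-202*(-12) + 1/(-212 + 50)) + 1764) - 68*0 = ((2424 + 1/(-162)) + 1764) + 0 = ((2424 - 1/162) + 1764) + 0 = (392687/162 + 1764) + 0 = 678455/162 + 0 = 678455/162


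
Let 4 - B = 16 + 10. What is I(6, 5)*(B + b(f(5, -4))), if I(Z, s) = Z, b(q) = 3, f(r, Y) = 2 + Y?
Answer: -114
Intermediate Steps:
B = -22 (B = 4 - (16 + 10) = 4 - 1*26 = 4 - 26 = -22)
I(6, 5)*(B + b(f(5, -4))) = 6*(-22 + 3) = 6*(-19) = -114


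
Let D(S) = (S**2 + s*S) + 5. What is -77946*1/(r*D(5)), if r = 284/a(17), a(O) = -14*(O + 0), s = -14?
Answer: -4637787/2840 ≈ -1633.0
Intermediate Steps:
a(O) = -14*O
D(S) = 5 + S**2 - 14*S (D(S) = (S**2 - 14*S) + 5 = 5 + S**2 - 14*S)
r = -142/119 (r = 284/((-14*17)) = 284/(-238) = 284*(-1/238) = -142/119 ≈ -1.1933)
-77946*1/(r*D(5)) = -77946*(-119/(142*(5 + 5**2 - 14*5))) = -77946*(-119/(142*(5 + 25 - 70))) = -77946/((-142/119*(-40))) = -77946/5680/119 = -77946*119/5680 = -4637787/2840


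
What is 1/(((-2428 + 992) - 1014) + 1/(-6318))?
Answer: -6318/15479101 ≈ -0.00040816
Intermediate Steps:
1/(((-2428 + 992) - 1014) + 1/(-6318)) = 1/((-1436 - 1014) - 1/6318) = 1/(-2450 - 1/6318) = 1/(-15479101/6318) = -6318/15479101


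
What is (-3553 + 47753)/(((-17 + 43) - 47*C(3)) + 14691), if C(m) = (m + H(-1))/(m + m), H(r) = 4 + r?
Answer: 4420/1467 ≈ 3.0130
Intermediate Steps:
C(m) = (3 + m)/(2*m) (C(m) = (m + (4 - 1))/(m + m) = (m + 3)/((2*m)) = (3 + m)*(1/(2*m)) = (3 + m)/(2*m))
(-3553 + 47753)/(((-17 + 43) - 47*C(3)) + 14691) = (-3553 + 47753)/(((-17 + 43) - 47*(3 + 3)/(2*3)) + 14691) = 44200/((26 - 47*6/(2*3)) + 14691) = 44200/((26 - 47*1) + 14691) = 44200/((26 - 47) + 14691) = 44200/(-21 + 14691) = 44200/14670 = 44200*(1/14670) = 4420/1467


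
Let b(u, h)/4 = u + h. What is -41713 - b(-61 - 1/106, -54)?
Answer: -2186407/53 ≈ -41253.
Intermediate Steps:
b(u, h) = 4*h + 4*u (b(u, h) = 4*(u + h) = 4*(h + u) = 4*h + 4*u)
-41713 - b(-61 - 1/106, -54) = -41713 - (4*(-54) + 4*(-61 - 1/106)) = -41713 - (-216 + 4*(-61 - 1*1/106)) = -41713 - (-216 + 4*(-61 - 1/106)) = -41713 - (-216 + 4*(-6467/106)) = -41713 - (-216 - 12934/53) = -41713 - 1*(-24382/53) = -41713 + 24382/53 = -2186407/53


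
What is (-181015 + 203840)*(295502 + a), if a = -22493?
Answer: 6231430425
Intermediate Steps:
(-181015 + 203840)*(295502 + a) = (-181015 + 203840)*(295502 - 22493) = 22825*273009 = 6231430425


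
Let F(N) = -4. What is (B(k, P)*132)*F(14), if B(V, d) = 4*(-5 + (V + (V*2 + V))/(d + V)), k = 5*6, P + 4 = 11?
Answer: 137280/37 ≈ 3710.3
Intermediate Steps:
P = 7 (P = -4 + 11 = 7)
k = 30
B(V, d) = -20 + 16*V/(V + d) (B(V, d) = 4*(-5 + (V + (2*V + V))/(V + d)) = 4*(-5 + (V + 3*V)/(V + d)) = 4*(-5 + (4*V)/(V + d)) = 4*(-5 + 4*V/(V + d)) = -20 + 16*V/(V + d))
(B(k, P)*132)*F(14) = ((4*(-1*30 - 5*7)/(30 + 7))*132)*(-4) = ((4*(-30 - 35)/37)*132)*(-4) = ((4*(1/37)*(-65))*132)*(-4) = -260/37*132*(-4) = -34320/37*(-4) = 137280/37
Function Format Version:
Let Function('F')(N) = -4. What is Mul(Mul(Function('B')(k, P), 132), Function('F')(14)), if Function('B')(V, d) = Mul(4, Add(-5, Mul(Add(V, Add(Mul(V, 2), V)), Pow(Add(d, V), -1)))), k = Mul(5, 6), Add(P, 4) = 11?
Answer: Rational(137280, 37) ≈ 3710.3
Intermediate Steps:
P = 7 (P = Add(-4, 11) = 7)
k = 30
Function('B')(V, d) = Add(-20, Mul(16, V, Pow(Add(V, d), -1))) (Function('B')(V, d) = Mul(4, Add(-5, Mul(Add(V, Add(Mul(2, V), V)), Pow(Add(V, d), -1)))) = Mul(4, Add(-5, Mul(Add(V, Mul(3, V)), Pow(Add(V, d), -1)))) = Mul(4, Add(-5, Mul(Mul(4, V), Pow(Add(V, d), -1)))) = Mul(4, Add(-5, Mul(4, V, Pow(Add(V, d), -1)))) = Add(-20, Mul(16, V, Pow(Add(V, d), -1))))
Mul(Mul(Function('B')(k, P), 132), Function('F')(14)) = Mul(Mul(Mul(4, Pow(Add(30, 7), -1), Add(Mul(-1, 30), Mul(-5, 7))), 132), -4) = Mul(Mul(Mul(4, Pow(37, -1), Add(-30, -35)), 132), -4) = Mul(Mul(Mul(4, Rational(1, 37), -65), 132), -4) = Mul(Mul(Rational(-260, 37), 132), -4) = Mul(Rational(-34320, 37), -4) = Rational(137280, 37)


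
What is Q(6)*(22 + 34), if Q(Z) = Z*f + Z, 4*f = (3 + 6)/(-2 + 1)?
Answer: -420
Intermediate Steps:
f = -9/4 (f = ((3 + 6)/(-2 + 1))/4 = (9/(-1))/4 = (9*(-1))/4 = (¼)*(-9) = -9/4 ≈ -2.2500)
Q(Z) = -5*Z/4 (Q(Z) = Z*(-9/4) + Z = -9*Z/4 + Z = -5*Z/4)
Q(6)*(22 + 34) = (-5/4*6)*(22 + 34) = -15/2*56 = -420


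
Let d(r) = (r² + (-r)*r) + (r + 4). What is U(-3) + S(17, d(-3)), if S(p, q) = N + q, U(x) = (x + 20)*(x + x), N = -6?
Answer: -107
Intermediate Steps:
U(x) = 2*x*(20 + x) (U(x) = (20 + x)*(2*x) = 2*x*(20 + x))
d(r) = 4 + r (d(r) = (r² - r²) + (4 + r) = 0 + (4 + r) = 4 + r)
S(p, q) = -6 + q
U(-3) + S(17, d(-3)) = 2*(-3)*(20 - 3) + (-6 + (4 - 3)) = 2*(-3)*17 + (-6 + 1) = -102 - 5 = -107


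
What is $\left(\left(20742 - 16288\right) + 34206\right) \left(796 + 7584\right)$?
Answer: $323970800$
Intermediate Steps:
$\left(\left(20742 - 16288\right) + 34206\right) \left(796 + 7584\right) = \left(4454 + 34206\right) 8380 = 38660 \cdot 8380 = 323970800$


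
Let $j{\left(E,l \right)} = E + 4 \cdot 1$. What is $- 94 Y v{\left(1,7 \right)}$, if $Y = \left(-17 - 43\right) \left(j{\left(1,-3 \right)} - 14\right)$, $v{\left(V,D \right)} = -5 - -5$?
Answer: $0$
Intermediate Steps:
$v{\left(V,D \right)} = 0$ ($v{\left(V,D \right)} = -5 + 5 = 0$)
$j{\left(E,l \right)} = 4 + E$ ($j{\left(E,l \right)} = E + 4 = 4 + E$)
$Y = 540$ ($Y = \left(-17 - 43\right) \left(\left(4 + 1\right) - 14\right) = - 60 \left(5 - 14\right) = \left(-60\right) \left(-9\right) = 540$)
$- 94 Y v{\left(1,7 \right)} = \left(-94\right) 540 \cdot 0 = \left(-50760\right) 0 = 0$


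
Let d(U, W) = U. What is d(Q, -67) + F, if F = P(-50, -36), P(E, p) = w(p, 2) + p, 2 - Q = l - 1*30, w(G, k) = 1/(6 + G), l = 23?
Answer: -811/30 ≈ -27.033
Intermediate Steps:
Q = 9 (Q = 2 - (23 - 1*30) = 2 - (23 - 30) = 2 - 1*(-7) = 2 + 7 = 9)
P(E, p) = p + 1/(6 + p) (P(E, p) = 1/(6 + p) + p = p + 1/(6 + p))
F = -1081/30 (F = (1 - 36*(6 - 36))/(6 - 36) = (1 - 36*(-30))/(-30) = -(1 + 1080)/30 = -1/30*1081 = -1081/30 ≈ -36.033)
d(Q, -67) + F = 9 - 1081/30 = -811/30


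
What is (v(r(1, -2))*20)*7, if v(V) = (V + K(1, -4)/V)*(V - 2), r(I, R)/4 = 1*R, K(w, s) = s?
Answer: 10500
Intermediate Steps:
r(I, R) = 4*R (r(I, R) = 4*(1*R) = 4*R)
v(V) = (-2 + V)*(V - 4/V) (v(V) = (V - 4/V)*(V - 2) = (V - 4/V)*(-2 + V) = (-2 + V)*(V - 4/V))
(v(r(1, -2))*20)*7 = ((-4 + (4*(-2))² - 8*(-2) + 8/((4*(-2))))*20)*7 = ((-4 + (-8)² - 2*(-8) + 8/(-8))*20)*7 = ((-4 + 64 + 16 + 8*(-⅛))*20)*7 = ((-4 + 64 + 16 - 1)*20)*7 = (75*20)*7 = 1500*7 = 10500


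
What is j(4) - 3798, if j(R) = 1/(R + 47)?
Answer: -193697/51 ≈ -3798.0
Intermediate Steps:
j(R) = 1/(47 + R)
j(4) - 3798 = 1/(47 + 4) - 3798 = 1/51 - 3798 = -193697/51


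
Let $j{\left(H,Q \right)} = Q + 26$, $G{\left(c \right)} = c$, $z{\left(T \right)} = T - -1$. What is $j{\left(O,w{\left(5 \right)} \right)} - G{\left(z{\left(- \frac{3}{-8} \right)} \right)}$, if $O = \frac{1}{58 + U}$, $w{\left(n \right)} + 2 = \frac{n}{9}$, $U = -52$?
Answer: $\frac{1669}{72} \approx 23.181$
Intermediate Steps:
$w{\left(n \right)} = -2 + \frac{n}{9}$
$z{\left(T \right)} = 1 + T$ ($z{\left(T \right)} = T + 1 = 1 + T$)
$O = \frac{1}{6}$ ($O = \frac{1}{58 - 52} = \frac{1}{6} \approx 0.16667$)
$j{\left(H,Q \right)} = 26 + Q$
$j{\left(O,w{\left(5 \right)} \right)} - G{\left(z{\left(- \frac{3}{-8} \right)} \right)} = \left(26 + \left(-2 + \frac{1}{9} \cdot 5\right)\right) - \left(1 - \frac{3}{-8}\right) = \left(26 + \left(-2 + \frac{5}{9}\right)\right) - \left(1 - - \frac{3}{8}\right) = \left(26 - \frac{13}{9}\right) - \left(1 + \frac{3}{8}\right) = \frac{221}{9} - \frac{11}{8} = \frac{1669}{72}$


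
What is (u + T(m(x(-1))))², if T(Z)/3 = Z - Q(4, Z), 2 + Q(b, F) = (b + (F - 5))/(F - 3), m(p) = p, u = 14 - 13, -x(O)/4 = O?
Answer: 100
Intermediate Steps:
x(O) = -4*O
u = 1
Q(b, F) = -2 + (-5 + F + b)/(-3 + F) (Q(b, F) = -2 + (b + (F - 5))/(F - 3) = -2 + (b + (-5 + F))/(-3 + F) = -2 + (-5 + F + b)/(-3 + F))
T(Z) = 3*Z - 3*(5 - Z)/(-3 + Z) (T(Z) = 3*(Z - (1 + 4 - Z)/(-3 + Z)) = 3*(Z - (5 - Z)/(-3 + Z)) = 3*Z - 3*(5 - Z)/(-3 + Z))
(u + T(m(x(-1))))² = (1 + 3*(-5 + (-4*(-1))² - (-8)*(-1))/(-3 - 4*(-1)))² = (1 + 3*(-5 + 4² - 2*4)/(-3 + 4))² = (1 + 3*(-5 + 16 - 8)/1)² = (1 + 3*1*3)² = (1 + 9)² = 10² = 100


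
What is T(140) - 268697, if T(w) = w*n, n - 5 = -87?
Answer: -280177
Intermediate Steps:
n = -82 (n = 5 - 87 = -82)
T(w) = -82*w (T(w) = w*(-82) = -82*w)
T(140) - 268697 = -82*140 - 268697 = -11480 - 268697 = -280177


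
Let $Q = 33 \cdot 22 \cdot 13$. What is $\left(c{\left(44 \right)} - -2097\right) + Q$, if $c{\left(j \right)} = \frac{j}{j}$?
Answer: $11536$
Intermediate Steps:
$c{\left(j \right)} = 1$
$Q = 9438$ ($Q = 726 \cdot 13 = 9438$)
$\left(c{\left(44 \right)} - -2097\right) + Q = \left(1 - -2097\right) + 9438 = \left(1 + 2097\right) + 9438 = 2098 + 9438 = 11536$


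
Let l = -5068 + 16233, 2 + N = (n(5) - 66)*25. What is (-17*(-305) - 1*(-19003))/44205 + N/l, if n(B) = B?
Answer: 5787371/14101395 ≈ 0.41041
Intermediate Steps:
N = -1527 (N = -2 + (5 - 66)*25 = -2 - 61*25 = -2 - 1525 = -1527)
l = 11165
(-17*(-305) - 1*(-19003))/44205 + N/l = (-17*(-305) - 1*(-19003))/44205 - 1527/11165 = (5185 + 19003)*(1/44205) - 1527*1/11165 = 24188*(1/44205) - 1527/11165 = 24188/44205 - 1527/11165 = 5787371/14101395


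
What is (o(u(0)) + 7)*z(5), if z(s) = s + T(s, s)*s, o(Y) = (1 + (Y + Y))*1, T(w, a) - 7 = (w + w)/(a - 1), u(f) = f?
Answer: 420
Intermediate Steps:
T(w, a) = 7 + 2*w/(-1 + a) (T(w, a) = 7 + (w + w)/(a - 1) = 7 + (2*w)/(-1 + a) = 7 + 2*w/(-1 + a))
o(Y) = 1 + 2*Y (o(Y) = (1 + 2*Y)*1 = 1 + 2*Y)
z(s) = s + s*(-7 + 9*s)/(-1 + s) (z(s) = s + ((-7 + 2*s + 7*s)/(-1 + s))*s = s + ((-7 + 9*s)/(-1 + s))*s = s + s*(-7 + 9*s)/(-1 + s))
(o(u(0)) + 7)*z(5) = ((1 + 2*0) + 7)*(2*5*(-4 + 5*5)/(-1 + 5)) = ((1 + 0) + 7)*(2*5*(-4 + 25)/4) = (1 + 7)*(2*5*(1/4)*21) = 8*(105/2) = 420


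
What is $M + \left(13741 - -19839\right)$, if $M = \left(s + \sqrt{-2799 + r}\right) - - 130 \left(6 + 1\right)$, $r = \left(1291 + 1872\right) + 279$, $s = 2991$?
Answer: $37481 + \sqrt{643} \approx 37506.0$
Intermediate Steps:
$r = 3442$ ($r = 3163 + 279 = 3442$)
$M = 3901 + \sqrt{643}$ ($M = \left(2991 + \sqrt{-2799 + 3442}\right) - - 130 \left(6 + 1\right) = \left(2991 + \sqrt{643}\right) - \left(-130\right) 7 = \left(2991 + \sqrt{643}\right) - -910 = \left(2991 + \sqrt{643}\right) + 910 = 3901 + \sqrt{643} \approx 3926.4$)
$M + \left(13741 - -19839\right) = \left(3901 + \sqrt{643}\right) + \left(13741 - -19839\right) = \left(3901 + \sqrt{643}\right) + \left(13741 + 19839\right) = \left(3901 + \sqrt{643}\right) + 33580 = 37481 + \sqrt{643}$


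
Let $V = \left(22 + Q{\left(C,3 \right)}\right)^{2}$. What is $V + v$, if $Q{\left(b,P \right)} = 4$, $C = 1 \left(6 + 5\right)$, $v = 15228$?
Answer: $15904$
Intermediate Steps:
$C = 11$ ($C = 1 \cdot 11 = 11$)
$V = 676$ ($V = \left(22 + 4\right)^{2} = 26^{2} = 676$)
$V + v = 676 + 15228 = 15904$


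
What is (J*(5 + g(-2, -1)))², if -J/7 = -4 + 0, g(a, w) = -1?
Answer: 12544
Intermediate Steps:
J = 28 (J = -7*(-4 + 0) = -7*(-4) = 28)
(J*(5 + g(-2, -1)))² = (28*(5 - 1))² = (28*4)² = 112² = 12544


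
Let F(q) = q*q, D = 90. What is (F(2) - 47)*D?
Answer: -3870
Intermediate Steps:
F(q) = q**2
(F(2) - 47)*D = (2**2 - 47)*90 = (4 - 47)*90 = -43*90 = -3870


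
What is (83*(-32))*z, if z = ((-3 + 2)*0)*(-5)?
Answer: 0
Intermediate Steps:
z = 0 (z = -1*0*(-5) = 0*(-5) = 0)
(83*(-32))*z = (83*(-32))*0 = -2656*0 = 0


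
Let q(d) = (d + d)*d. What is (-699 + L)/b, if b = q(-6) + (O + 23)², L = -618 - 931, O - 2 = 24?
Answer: -2248/2473 ≈ -0.90902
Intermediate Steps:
O = 26 (O = 2 + 24 = 26)
q(d) = 2*d² (q(d) = (2*d)*d = 2*d²)
L = -1549
b = 2473 (b = 2*(-6)² + (26 + 23)² = 2*36 + 49² = 72 + 2401 = 2473)
(-699 + L)/b = (-699 - 1549)/2473 = -2248*1/2473 = -2248/2473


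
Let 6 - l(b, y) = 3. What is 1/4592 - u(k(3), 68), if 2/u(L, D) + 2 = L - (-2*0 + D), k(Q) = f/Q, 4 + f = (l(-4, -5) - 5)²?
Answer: 661/22960 ≈ 0.028789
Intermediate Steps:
l(b, y) = 3 (l(b, y) = 6 - 1*3 = 6 - 3 = 3)
f = 0 (f = -4 + (3 - 5)² = -4 + (-2)² = -4 + 4 = 0)
k(Q) = 0 (k(Q) = 0/Q = 0)
u(L, D) = 2/(-2 + L - D) (u(L, D) = 2/(-2 + (L - (-2*0 + D))) = 2/(-2 + (L - (0 + D))) = 2/(-2 + (L - D)) = 2/(-2 + L - D))
1/4592 - u(k(3), 68) = 1/4592 - (-2)/(2 + 68 - 1*0) = 1/4592 - (-2)/(2 + 68 + 0) = 1/4592 - (-2)/70 = 1/4592 - 1*(-1/35) = 1/4592 + 1/35 = 661/22960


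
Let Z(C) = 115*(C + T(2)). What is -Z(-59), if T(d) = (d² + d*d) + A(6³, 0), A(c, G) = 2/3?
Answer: 17365/3 ≈ 5788.3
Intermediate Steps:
A(c, G) = ⅔ (A(c, G) = 2*(⅓) = ⅔)
T(d) = ⅔ + 2*d² (T(d) = (d² + d*d) + ⅔ = (d² + d²) + ⅔ = 2*d² + ⅔ = ⅔ + 2*d²)
Z(C) = 2990/3 + 115*C (Z(C) = 115*(C + (⅔ + 2*2²)) = 115*(C + (⅔ + 2*4)) = 115*(C + (⅔ + 8)) = 115*(C + 26/3) = 115*(26/3 + C) = 2990/3 + 115*C)
-Z(-59) = -(2990/3 + 115*(-59)) = -(2990/3 - 6785) = -1*(-17365/3) = 17365/3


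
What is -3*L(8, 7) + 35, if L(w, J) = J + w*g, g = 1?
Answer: -10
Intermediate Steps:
L(w, J) = J + w (L(w, J) = J + w*1 = J + w)
-3*L(8, 7) + 35 = -3*(7 + 8) + 35 = -3*15 + 35 = -45 + 35 = -10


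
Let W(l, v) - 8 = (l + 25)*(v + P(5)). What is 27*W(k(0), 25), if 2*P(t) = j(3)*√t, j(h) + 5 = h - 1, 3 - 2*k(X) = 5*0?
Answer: 36207/2 - 4293*√5/4 ≈ 15704.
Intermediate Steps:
k(X) = 3/2 (k(X) = 3/2 - 5*0/2 = 3/2 - ½*0 = 3/2 + 0 = 3/2)
j(h) = -6 + h (j(h) = -5 + (h - 1) = -5 + (-1 + h) = -6 + h)
P(t) = -3*√t/2 (P(t) = ((-6 + 3)*√t)/2 = (-3*√t)/2 = -3*√t/2)
W(l, v) = 8 + (25 + l)*(v - 3*√5/2) (W(l, v) = 8 + (l + 25)*(v - 3*√5/2) = 8 + (25 + l)*(v - 3*√5/2))
27*W(k(0), 25) = 27*(8 + 25*25 - 75*√5/2 + (3/2)*25 - 3/2*3/2*√5) = 27*(8 + 625 - 75*√5/2 + 75/2 - 9*√5/4) = 27*(1341/2 - 159*√5/4) = 36207/2 - 4293*√5/4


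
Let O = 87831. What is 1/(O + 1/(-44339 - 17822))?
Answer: 62161/5459662790 ≈ 1.1386e-5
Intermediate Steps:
1/(O + 1/(-44339 - 17822)) = 1/(87831 + 1/(-44339 - 17822)) = 1/(87831 + 1/(-62161)) = 1/(87831 - 1/62161) = 1/(5459662790/62161) = 62161/5459662790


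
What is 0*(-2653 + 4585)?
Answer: 0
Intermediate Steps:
0*(-2653 + 4585) = 0*1932 = 0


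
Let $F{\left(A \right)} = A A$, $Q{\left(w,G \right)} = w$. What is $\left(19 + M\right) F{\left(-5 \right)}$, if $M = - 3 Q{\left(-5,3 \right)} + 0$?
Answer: $850$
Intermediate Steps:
$F{\left(A \right)} = A^{2}$
$M = 15$ ($M = \left(-3\right) \left(-5\right) + 0 = 15 + 0 = 15$)
$\left(19 + M\right) F{\left(-5 \right)} = \left(19 + 15\right) \left(-5\right)^{2} = 34 \cdot 25 = 850$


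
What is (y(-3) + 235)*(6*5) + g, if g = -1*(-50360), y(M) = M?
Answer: 57320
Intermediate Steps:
g = 50360
(y(-3) + 235)*(6*5) + g = (-3 + 235)*(6*5) + 50360 = 232*30 + 50360 = 6960 + 50360 = 57320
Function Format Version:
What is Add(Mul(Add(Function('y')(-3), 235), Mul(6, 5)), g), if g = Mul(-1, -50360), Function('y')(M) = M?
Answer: 57320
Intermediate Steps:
g = 50360
Add(Mul(Add(Function('y')(-3), 235), Mul(6, 5)), g) = Add(Mul(Add(-3, 235), Mul(6, 5)), 50360) = Add(Mul(232, 30), 50360) = Add(6960, 50360) = 57320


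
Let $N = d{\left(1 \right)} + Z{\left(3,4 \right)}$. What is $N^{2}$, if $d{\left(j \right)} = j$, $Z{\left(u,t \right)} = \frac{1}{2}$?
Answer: $\frac{9}{4} \approx 2.25$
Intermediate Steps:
$Z{\left(u,t \right)} = \frac{1}{2}$
$N = \frac{3}{2}$ ($N = 1 + \frac{1}{2} = \frac{3}{2} \approx 1.5$)
$N^{2} = \left(\frac{3}{2}\right)^{2} = \frac{9}{4}$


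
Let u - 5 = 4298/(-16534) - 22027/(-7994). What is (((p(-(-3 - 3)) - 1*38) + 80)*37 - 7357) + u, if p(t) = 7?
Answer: -52269662917/9440914 ≈ -5536.5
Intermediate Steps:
u = 70764299/9440914 (u = 5 + (4298/(-16534) - 22027/(-7994)) = 5 + (4298*(-1/16534) - 22027*(-1/7994)) = 5 + (-307/1181 + 22027/7994) = 5 + 23559729/9440914 = 70764299/9440914 ≈ 7.4955)
(((p(-(-3 - 3)) - 1*38) + 80)*37 - 7357) + u = (((7 - 1*38) + 80)*37 - 7357) + 70764299/9440914 = (((7 - 38) + 80)*37 - 7357) + 70764299/9440914 = ((-31 + 80)*37 - 7357) + 70764299/9440914 = (49*37 - 7357) + 70764299/9440914 = (1813 - 7357) + 70764299/9440914 = -5544 + 70764299/9440914 = -52269662917/9440914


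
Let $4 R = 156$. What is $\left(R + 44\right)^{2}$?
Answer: $6889$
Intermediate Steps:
$R = 39$ ($R = \frac{1}{4} \cdot 156 = 39$)
$\left(R + 44\right)^{2} = \left(39 + 44\right)^{2} = 83^{2} = 6889$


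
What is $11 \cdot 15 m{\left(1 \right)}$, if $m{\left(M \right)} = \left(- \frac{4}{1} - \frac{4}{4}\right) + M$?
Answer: $-660$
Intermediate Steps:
$m{\left(M \right)} = -5 + M$ ($m{\left(M \right)} = \left(\left(-4\right) 1 - 1\right) + M = \left(-4 - 1\right) + M = -5 + M$)
$11 \cdot 15 m{\left(1 \right)} = 11 \cdot 15 \left(-5 + 1\right) = 165 \left(-4\right) = -660$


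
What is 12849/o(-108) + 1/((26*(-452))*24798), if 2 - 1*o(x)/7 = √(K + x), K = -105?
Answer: 7489067813489/442676239824 + 12849*I*√213/1519 ≈ 16.918 + 123.45*I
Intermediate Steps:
o(x) = 14 - 7*√(-105 + x)
12849/o(-108) + 1/((26*(-452))*24798) = 12849/(14 - 7*√(-105 - 108)) + 1/((26*(-452))*24798) = 12849/(14 - 7*I*√213) + (1/24798)/(-11752) = 12849/(14 - 7*I*√213) - 1/11752*1/24798 = 12849/(14 - 7*I*√213) - 1/291426096 = -1/291426096 + 12849/(14 - 7*I*√213)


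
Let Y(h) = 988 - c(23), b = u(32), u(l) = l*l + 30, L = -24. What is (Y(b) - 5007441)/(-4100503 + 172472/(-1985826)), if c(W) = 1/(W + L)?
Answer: 4970971274676/4071442821475 ≈ 1.2209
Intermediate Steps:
u(l) = 30 + l² (u(l) = l² + 30 = 30 + l²)
b = 1054 (b = 30 + 32² = 30 + 1024 = 1054)
c(W) = 1/(-24 + W) (c(W) = 1/(W - 24) = 1/(-24 + W))
Y(h) = 989 (Y(h) = 988 - 1/(-24 + 23) = 988 - 1/(-1) = 988 - 1*(-1) = 988 + 1 = 989)
(Y(b) - 5007441)/(-4100503 + 172472/(-1985826)) = (989 - 5007441)/(-4100503 + 172472/(-1985826)) = -5006452/(-4100503 + 172472*(-1/1985826)) = -5006452/(-4100503 - 86236/992913) = -5006452/(-4071442821475/992913) = -5006452*(-992913/4071442821475) = 4970971274676/4071442821475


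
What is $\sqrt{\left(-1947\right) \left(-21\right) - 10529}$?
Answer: $\sqrt{30358} \approx 174.24$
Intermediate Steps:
$\sqrt{\left(-1947\right) \left(-21\right) - 10529} = \sqrt{40887 - 10529} = \sqrt{30358}$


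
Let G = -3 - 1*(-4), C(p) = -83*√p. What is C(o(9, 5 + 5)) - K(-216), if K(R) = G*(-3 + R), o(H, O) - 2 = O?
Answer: 219 - 166*√3 ≈ -68.520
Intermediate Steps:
o(H, O) = 2 + O
G = 1 (G = -3 + 4 = 1)
K(R) = -3 + R (K(R) = 1*(-3 + R) = -3 + R)
C(o(9, 5 + 5)) - K(-216) = -83*√(2 + (5 + 5)) - (-3 - 216) = -83*√(2 + 10) - 1*(-219) = -166*√3 + 219 = 219 - 166*√3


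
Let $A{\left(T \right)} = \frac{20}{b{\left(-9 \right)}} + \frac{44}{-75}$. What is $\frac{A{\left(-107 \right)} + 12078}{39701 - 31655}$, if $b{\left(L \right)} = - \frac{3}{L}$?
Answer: $\frac{455153}{301725} \approx 1.5085$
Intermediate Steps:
$A{\left(T \right)} = \frac{4456}{75}$ ($A{\left(T \right)} = \frac{20}{\left(-3\right) \frac{1}{-9}} + \frac{44}{-75} = \frac{20}{\left(-3\right) \left(- \frac{1}{9}\right)} + 44 \left(- \frac{1}{75}\right) = 20 \frac{1}{\frac{1}{3}} - \frac{44}{75} = 20 \cdot 3 - \frac{44}{75} = 60 - \frac{44}{75} = \frac{4456}{75}$)
$\frac{A{\left(-107 \right)} + 12078}{39701 - 31655} = \frac{\frac{4456}{75} + 12078}{39701 - 31655} = \frac{910306}{75 \cdot 8046} = \frac{910306}{75} \cdot \frac{1}{8046} = \frac{455153}{301725}$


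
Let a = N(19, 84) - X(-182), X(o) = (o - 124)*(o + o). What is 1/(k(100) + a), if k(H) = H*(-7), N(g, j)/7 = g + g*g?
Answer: -1/109424 ≈ -9.1388e-6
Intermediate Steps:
X(o) = 2*o*(-124 + o) (X(o) = (-124 + o)*(2*o) = 2*o*(-124 + o))
N(g, j) = 7*g + 7*g**2 (N(g, j) = 7*(g + g*g) = 7*(g + g**2) = 7*g + 7*g**2)
a = -108724 (a = 7*19*(1 + 19) - 2*(-182)*(-124 - 182) = 7*19*20 - 2*(-182)*(-306) = 2660 - 1*111384 = 2660 - 111384 = -108724)
k(H) = -7*H
1/(k(100) + a) = 1/(-7*100 - 108724) = 1/(-700 - 108724) = 1/(-109424) = -1/109424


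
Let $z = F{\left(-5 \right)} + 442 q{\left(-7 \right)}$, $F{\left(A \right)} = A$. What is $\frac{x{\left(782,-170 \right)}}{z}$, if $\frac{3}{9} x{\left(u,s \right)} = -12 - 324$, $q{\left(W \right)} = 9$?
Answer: $- \frac{1008}{3973} \approx -0.25371$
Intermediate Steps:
$x{\left(u,s \right)} = -1008$ ($x{\left(u,s \right)} = 3 \left(-12 - 324\right) = 3 \left(-336\right) = -1008$)
$z = 3973$ ($z = -5 + 442 \cdot 9 = -5 + 3978 = 3973$)
$\frac{x{\left(782,-170 \right)}}{z} = - \frac{1008}{3973}$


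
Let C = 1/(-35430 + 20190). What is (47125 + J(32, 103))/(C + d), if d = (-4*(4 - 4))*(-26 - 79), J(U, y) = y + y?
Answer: -721324440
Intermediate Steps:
J(U, y) = 2*y
C = -1/15240 (C = 1/(-15240) = -1/15240 ≈ -6.5617e-5)
d = 0 (d = -4*0*(-105) = 0*(-105) = 0)
(47125 + J(32, 103))/(C + d) = (47125 + 2*103)/(-1/15240 + 0) = (47125 + 206)/(-1/15240) = 47331*(-15240) = -721324440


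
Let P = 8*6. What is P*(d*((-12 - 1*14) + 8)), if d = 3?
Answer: -2592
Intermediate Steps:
P = 48
P*(d*((-12 - 1*14) + 8)) = 48*(3*((-12 - 1*14) + 8)) = 48*(3*((-12 - 14) + 8)) = 48*(3*(-26 + 8)) = 48*(3*(-18)) = 48*(-54) = -2592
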